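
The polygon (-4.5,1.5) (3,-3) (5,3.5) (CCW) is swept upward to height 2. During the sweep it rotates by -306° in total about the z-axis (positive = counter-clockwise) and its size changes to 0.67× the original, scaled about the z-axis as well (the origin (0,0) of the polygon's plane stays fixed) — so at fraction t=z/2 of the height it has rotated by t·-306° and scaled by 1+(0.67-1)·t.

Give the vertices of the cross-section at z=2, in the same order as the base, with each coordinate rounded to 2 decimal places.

t = z/height = 2/2 = 1
s = 1 + (scale-1)·z/height = 1 + (0.67-1)·2/2 = 0.670000
θ = twist·z/height = -306°·2/2 = -306.0000° = -5.340708 rad
cos θ = 0.587785, sin θ = 0.809017 (intermediates below are computed at full precision and shown rounded to 5 d.p.)
v1: (-4.5,1.5) → rotate → (-3.85856,-2.75890) → ×s → (-2.58523,-1.84846) → (-2.59,-1.85)
v2: (3,-3) → rotate → (4.19041,0.66370) → ×s → (2.80757,0.44468) → (2.81,0.44)
v3: (5,3.5) → rotate → (0.10737,6.10233) → ×s → (0.07194,4.08856) → (0.07,4.09)

Cross-section at z=2: (-2.59,-1.85) (2.81,0.44) (0.07,4.09)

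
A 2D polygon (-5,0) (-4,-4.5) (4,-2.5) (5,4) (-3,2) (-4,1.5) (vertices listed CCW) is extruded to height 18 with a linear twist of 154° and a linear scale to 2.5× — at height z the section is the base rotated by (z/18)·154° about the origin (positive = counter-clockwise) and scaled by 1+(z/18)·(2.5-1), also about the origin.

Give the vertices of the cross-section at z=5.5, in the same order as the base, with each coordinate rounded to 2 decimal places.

Cross-section at z=5.5: (-4.97,-5.34) (0.83,-8.74) (6.64,1.79) (0.70,9.31) (-5.12,-1.22) (-5.58,-2.78)

t = z/height = 5.5/18 = 0.305556
s = 1 + (scale-1)·z/height = 1 + (2.5-1)·5.5/18 = 1.458333
θ = twist·z/height = 154°·5.5/18 = 47.0556° = 0.821274 rad
cos θ = 0.681289, sin θ = 0.732015 (intermediates below are computed at full precision and shown rounded to 5 d.p.)
v1: (-5,0) → rotate → (-3.40644,-3.66007) → ×s → (-4.96773,-5.33761) → (-4.97,-5.34)
v2: (-4,-4.5) → rotate → (0.56891,-5.99386) → ×s → (0.82966,-8.74104) → (0.83,-8.74)
v3: (4,-2.5) → rotate → (4.55519,1.22484) → ×s → (6.64299,1.78622) → (6.64,1.79)
v4: (5,4) → rotate → (0.47839,6.38523) → ×s → (0.69765,9.31179) → (0.70,9.31)
v5: (-3,2) → rotate → (-3.50790,-0.83347) → ×s → (-5.11568,-1.21547) → (-5.12,-1.22)
v6: (-4,1.5) → rotate → (-3.82318,-1.90613) → ×s → (-5.57547,-2.77977) → (-5.58,-2.78)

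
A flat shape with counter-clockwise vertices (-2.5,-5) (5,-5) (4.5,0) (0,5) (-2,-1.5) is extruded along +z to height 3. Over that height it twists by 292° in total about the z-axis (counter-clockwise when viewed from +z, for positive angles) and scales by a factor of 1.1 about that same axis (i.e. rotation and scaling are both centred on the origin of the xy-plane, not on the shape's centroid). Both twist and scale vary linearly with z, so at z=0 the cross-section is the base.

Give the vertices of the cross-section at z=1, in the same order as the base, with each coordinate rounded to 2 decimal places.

t = z/height = 1/3 = 0.333333
s = 1 + (scale-1)·z/height = 1 + (1.1-1)·1/3 = 1.033333
θ = twist·z/height = 292°·1/3 = 97.3333° = 1.698787 rad
cos θ = -0.127642, sin θ = 0.991820 (intermediates below are computed at full precision and shown rounded to 5 d.p.)
v1: (-2.5,-5) → rotate → (5.27821,-1.84134) → ×s → (5.45415,-1.90272) → (5.45,-1.90)
v2: (5,-5) → rotate → (4.32089,5.59731) → ×s → (4.46492,5.78389) → (4.46,5.78)
v3: (4.5,0) → rotate → (-0.57439,4.46319) → ×s → (-0.59353,4.61196) → (-0.59,4.61)
v4: (0,5) → rotate → (-4.95910,-0.63821) → ×s → (-5.12441,-0.65948) → (-5.12,-0.66)
v5: (-2,-1.5) → rotate → (1.74301,-1.79218) → ×s → (1.80111,-1.85192) → (1.80,-1.85)

Cross-section at z=1: (5.45,-1.90) (4.46,5.78) (-0.59,4.61) (-5.12,-0.66) (1.80,-1.85)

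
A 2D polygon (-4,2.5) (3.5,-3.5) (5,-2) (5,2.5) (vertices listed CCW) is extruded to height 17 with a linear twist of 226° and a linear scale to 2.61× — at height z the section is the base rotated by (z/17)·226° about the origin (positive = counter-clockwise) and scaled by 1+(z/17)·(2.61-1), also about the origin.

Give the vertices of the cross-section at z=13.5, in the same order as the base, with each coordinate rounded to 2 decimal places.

Cross-section at z=13.5: (9.06,-5.78) (-7.90,8.05) (-11.35,4.66) (-11.44,-5.59)

t = z/height = 13.5/17 = 0.794118
s = 1 + (scale-1)·z/height = 1 + (2.61-1)·13.5/17 = 2.278529
θ = twist·z/height = 226°·13.5/17 = 179.4706° = 3.132353 rad
cos θ = -0.999957, sin θ = 0.009240 (intermediates below are computed at full precision and shown rounded to 5 d.p.)
v1: (-4,2.5) → rotate → (3.97673,-2.53685) → ×s → (9.06110,-5.78029) → (9.06,-5.78)
v2: (3.5,-3.5) → rotate → (-3.46751,3.53219) → ×s → (-7.90083,8.04820) → (-7.90,8.05)
v3: (5,-2) → rotate → (-4.98131,2.04611) → ×s → (-11.35005,4.66213) → (-11.35,4.66)
v4: (5,2.5) → rotate → (-5.02289,-2.45369) → ×s → (-11.44479,-5.59081) → (-11.44,-5.59)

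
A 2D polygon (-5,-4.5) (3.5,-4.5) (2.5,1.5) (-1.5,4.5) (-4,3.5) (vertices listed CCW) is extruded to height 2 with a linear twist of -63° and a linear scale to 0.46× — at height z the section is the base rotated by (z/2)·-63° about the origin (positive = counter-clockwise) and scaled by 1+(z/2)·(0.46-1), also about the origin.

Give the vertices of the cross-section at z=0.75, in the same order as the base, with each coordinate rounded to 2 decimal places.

Cross-section at z=0.75: (-5.09,-1.69) (1.12,-4.41) (2.31,0.30) (0.34,3.77) (-1.80,3.84)

t = z/height = 0.75/2 = 0.375
s = 1 + (scale-1)·z/height = 1 + (0.46-1)·0.75/2 = 0.797500
θ = twist·z/height = -63°·0.75/2 = -23.6250° = -0.412334 rad
cos θ = 0.916188, sin θ = -0.400749 (intermediates below are computed at full precision and shown rounded to 5 d.p.)
v1: (-5,-4.5) → rotate → (-6.38431,-2.11910) → ×s → (-5.09149,-1.68998) → (-5.09,-1.69)
v2: (3.5,-4.5) → rotate → (1.40329,-5.52547) → ×s → (1.11912,-4.40656) → (1.12,-4.41)
v3: (2.5,1.5) → rotate → (2.89159,0.37241) → ×s → (2.30605,0.29700) → (2.31,0.30)
v4: (-1.5,4.5) → rotate → (0.42909,4.72397) → ×s → (0.34220,3.76737) → (0.34,3.77)
v5: (-4,3.5) → rotate → (-2.26213,4.80965) → ×s → (-1.80405,3.83570) → (-1.80,3.84)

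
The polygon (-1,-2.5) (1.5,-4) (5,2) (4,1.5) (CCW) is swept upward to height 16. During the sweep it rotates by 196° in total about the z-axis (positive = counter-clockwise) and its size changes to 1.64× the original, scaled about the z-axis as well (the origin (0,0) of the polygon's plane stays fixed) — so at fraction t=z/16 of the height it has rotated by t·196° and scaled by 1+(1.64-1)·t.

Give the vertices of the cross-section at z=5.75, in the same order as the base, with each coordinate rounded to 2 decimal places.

Cross-section at z=5.75: (2.49,-2.19) (5.25,0.09) (-0.26,6.62) (-0.09,5.25)

t = z/height = 5.75/16 = 0.359375
s = 1 + (scale-1)·z/height = 1 + (1.64-1)·5.75/16 = 1.230000
θ = twist·z/height = 196°·5.75/16 = 70.4375° = 1.229366 rad
cos θ = 0.334835, sin θ = 0.942277 (intermediates below are computed at full precision and shown rounded to 5 d.p.)
v1: (-1,-2.5) → rotate → (2.02086,-1.77936) → ×s → (2.48565,-2.18862) → (2.49,-2.19)
v2: (1.5,-4) → rotate → (4.27136,0.07408) → ×s → (5.25377,0.09111) → (5.25,0.09)
v3: (5,2) → rotate → (-0.21038,5.38105) → ×s → (-0.25877,6.61870) → (-0.26,6.62)
v4: (4,1.5) → rotate → (-0.07408,4.27136) → ×s → (-0.09111,5.25377) → (-0.09,5.25)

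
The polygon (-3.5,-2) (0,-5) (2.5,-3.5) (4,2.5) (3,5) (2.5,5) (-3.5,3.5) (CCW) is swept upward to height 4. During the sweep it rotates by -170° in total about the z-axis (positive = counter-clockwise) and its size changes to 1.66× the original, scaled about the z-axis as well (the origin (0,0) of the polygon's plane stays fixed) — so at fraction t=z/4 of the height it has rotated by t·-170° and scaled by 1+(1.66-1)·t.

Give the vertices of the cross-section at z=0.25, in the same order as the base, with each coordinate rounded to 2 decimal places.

t = z/height = 0.25/4 = 0.0625
s = 1 + (scale-1)·z/height = 1 + (1.66-1)·0.25/4 = 1.041250
θ = twist·z/height = -170°·0.25/4 = -10.6250° = -0.185441 rad
cos θ = 0.982855, sin θ = -0.184380 (intermediates below are computed at full precision and shown rounded to 5 d.p.)
v1: (-3.5,-2) → rotate → (-3.80875,-1.32038) → ×s → (-3.96586,-1.37484) → (-3.97,-1.37)
v2: (0,-5) → rotate → (-0.92190,-4.91427) → ×s → (-0.95993,-5.11699) → (-0.96,-5.12)
v3: (2.5,-3.5) → rotate → (1.81181,-3.90094) → ×s → (1.88654,-4.06186) → (1.89,-4.06)
v4: (4,2.5) → rotate → (4.39237,1.71962) → ×s → (4.57356,1.79055) → (4.57,1.79)
v5: (3,5) → rotate → (3.87047,4.36113) → ×s → (4.03012,4.54103) → (4.03,4.54)
v6: (2.5,5) → rotate → (3.37904,4.45332) → ×s → (3.51842,4.63702) → (3.52,4.64)
v7: (-3.5,3.5) → rotate → (-2.79466,4.08532) → ×s → (-2.90994,4.25384) → (-2.91,4.25)

Cross-section at z=0.25: (-3.97,-1.37) (-0.96,-5.12) (1.89,-4.06) (4.57,1.79) (4.03,4.54) (3.52,4.64) (-2.91,4.25)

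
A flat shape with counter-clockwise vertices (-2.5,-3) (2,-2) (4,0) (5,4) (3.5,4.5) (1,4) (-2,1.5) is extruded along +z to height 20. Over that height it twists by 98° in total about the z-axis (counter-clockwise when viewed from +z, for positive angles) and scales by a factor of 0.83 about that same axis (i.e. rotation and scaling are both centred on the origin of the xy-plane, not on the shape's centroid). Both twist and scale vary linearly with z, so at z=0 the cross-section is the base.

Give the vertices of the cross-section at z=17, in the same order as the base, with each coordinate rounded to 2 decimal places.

Cross-section at z=17: (2.30,-2.42) (1.90,1.50) (0.40,3.40) (-2.90,4.65) (-3.47,3.42) (-3.30,1.25) (-1.47,-1.55)

t = z/height = 17/20 = 0.85
s = 1 + (scale-1)·z/height = 1 + (0.83-1)·17/20 = 0.855500
θ = twist·z/height = 98°·17/20 = 83.3000° = 1.453859 rad
cos θ = 0.116671, sin θ = 0.993171 (intermediates below are computed at full precision and shown rounded to 5 d.p.)
v1: (-2.5,-3) → rotate → (2.68784,-2.83294) → ×s → (2.29944,-2.42358) → (2.30,-2.42)
v2: (2,-2) → rotate → (2.21968,1.75300) → ×s → (1.89894,1.49969) → (1.90,1.50)
v3: (4,0) → rotate → (0.46668,3.97268) → ×s → (0.39925,3.39863) → (0.40,3.40)
v4: (5,4) → rotate → (-3.38933,5.43254) → ×s → (-2.89957,4.64753) → (-2.90,4.65)
v5: (3.5,4.5) → rotate → (-4.06092,4.00112) → ×s → (-3.47412,3.42295) → (-3.47,3.42)
v6: (1,4) → rotate → (-3.85601,1.45985) → ×s → (-3.29882,1.24890) → (-3.30,1.25)
v7: (-2,1.5) → rotate → (-1.72310,-1.81134) → ×s → (-1.47411,-1.54960) → (-1.47,-1.55)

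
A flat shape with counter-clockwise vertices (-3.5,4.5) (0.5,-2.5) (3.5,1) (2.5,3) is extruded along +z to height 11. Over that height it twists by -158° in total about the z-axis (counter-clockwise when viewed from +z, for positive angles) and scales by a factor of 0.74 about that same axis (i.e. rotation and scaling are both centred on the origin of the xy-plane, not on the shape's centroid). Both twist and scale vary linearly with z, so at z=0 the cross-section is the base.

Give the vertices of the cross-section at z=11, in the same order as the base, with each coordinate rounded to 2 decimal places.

Cross-section at z=11: (3.65,-2.12) (-1.04,1.58) (-2.12,-1.66) (-0.88,-2.75)

t = z/height = 11/11 = 1
s = 1 + (scale-1)·z/height = 1 + (0.74-1)·11/11 = 0.740000
θ = twist·z/height = -158°·11/11 = -158.0000° = -2.757620 rad
cos θ = -0.927184, sin θ = -0.374607 (intermediates below are computed at full precision and shown rounded to 5 d.p.)
v1: (-3.5,4.5) → rotate → (4.93087,-2.86120) → ×s → (3.64885,-2.11729) → (3.65,-2.12)
v2: (0.5,-2.5) → rotate → (-1.40011,2.13066) → ×s → (-1.03608,1.57669) → (-1.04,1.58)
v3: (3.5,1) → rotate → (-2.87054,-2.23831) → ×s → (-2.12420,-1.65635) → (-2.12,-1.66)
v4: (2.5,3) → rotate → (-1.19414,-3.71807) → ×s → (-0.88366,-2.75137) → (-0.88,-2.75)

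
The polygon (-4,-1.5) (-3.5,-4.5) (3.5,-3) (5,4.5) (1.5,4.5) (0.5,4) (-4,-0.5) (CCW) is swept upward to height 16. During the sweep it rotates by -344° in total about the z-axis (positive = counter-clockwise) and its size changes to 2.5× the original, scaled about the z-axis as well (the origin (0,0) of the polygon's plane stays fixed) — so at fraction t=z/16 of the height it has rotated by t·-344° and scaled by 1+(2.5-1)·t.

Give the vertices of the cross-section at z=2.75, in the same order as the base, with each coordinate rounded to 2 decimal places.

t = z/height = 2.75/16 = 0.171875
s = 1 + (scale-1)·z/height = 1 + (2.5-1)·2.75/16 = 1.257813
θ = twist·z/height = -344°·2.75/16 = -59.1250° = -1.031926 rad
cos θ = 0.513167, sin θ = -0.858289 (intermediates below are computed at full precision and shown rounded to 5 d.p.)
v1: (-4,-1.5) → rotate → (-3.34010,2.66341) → ×s → (-4.20122,3.35006) → (-4.20,3.35)
v2: (-3.5,-4.5) → rotate → (-5.65838,0.69476) → ×s → (-7.11719,0.87388) → (-7.12,0.87)
v3: (3.5,-3) → rotate → (-0.77878,-4.54351) → ×s → (-0.97956,-5.71489) → (-0.98,-5.71)
v4: (5,4.5) → rotate → (6.42813,-1.98219) → ×s → (8.08539,-2.49323) → (8.09,-2.49)
v5: (1.5,4.5) → rotate → (4.63205,1.02182) → ×s → (5.82625,1.28525) → (5.83,1.29)
v6: (0.5,4) → rotate → (3.68974,1.62352) → ×s → (4.64100,2.04209) → (4.64,2.04)
v7: (-4,-0.5) → rotate → (-2.48181,3.17657) → ×s → (-3.12165,3.99553) → (-3.12,4.00)

Cross-section at z=2.75: (-4.20,3.35) (-7.12,0.87) (-0.98,-5.71) (8.09,-2.49) (5.83,1.29) (4.64,2.04) (-3.12,4.00)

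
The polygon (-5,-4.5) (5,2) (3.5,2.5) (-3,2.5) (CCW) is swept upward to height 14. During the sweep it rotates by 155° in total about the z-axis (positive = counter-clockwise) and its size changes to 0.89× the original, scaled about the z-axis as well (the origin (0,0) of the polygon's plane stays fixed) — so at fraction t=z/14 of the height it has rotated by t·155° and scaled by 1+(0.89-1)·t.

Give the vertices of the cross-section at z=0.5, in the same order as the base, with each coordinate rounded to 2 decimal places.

Cross-section at z=0.5: (-4.52,-4.94) (4.76,2.46) (3.23,2.81) (-3.21,2.19)

t = z/height = 0.5/14 = 0.0357143
s = 1 + (scale-1)·z/height = 1 + (0.89-1)·0.5/14 = 0.996071
θ = twist·z/height = 155°·0.5/14 = 5.5357° = 0.096616 rad
cos θ = 0.995336, sin θ = 0.096466 (intermediates below are computed at full precision and shown rounded to 5 d.p.)
v1: (-5,-4.5) → rotate → (-4.54258,-4.96134) → ×s → (-4.52474,-4.94185) → (-4.52,-4.94)
v2: (5,2) → rotate → (4.78375,2.47300) → ×s → (4.76496,2.46329) → (4.76,2.46)
v3: (3.5,2.5) → rotate → (3.24251,2.82597) → ×s → (3.22977,2.81487) → (3.23,2.81)
v4: (-3,2.5) → rotate → (-3.22717,2.19894) → ×s → (-3.21450,2.19030) → (-3.21,2.19)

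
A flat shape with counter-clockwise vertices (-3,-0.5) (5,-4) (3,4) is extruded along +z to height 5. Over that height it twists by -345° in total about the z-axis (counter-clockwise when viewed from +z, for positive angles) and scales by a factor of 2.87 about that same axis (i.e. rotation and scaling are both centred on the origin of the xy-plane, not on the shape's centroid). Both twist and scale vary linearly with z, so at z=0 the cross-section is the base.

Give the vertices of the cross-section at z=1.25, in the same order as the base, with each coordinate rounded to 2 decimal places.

t = z/height = 1.25/5 = 0.25
s = 1 + (scale-1)·z/height = 1 + (2.87-1)·1.25/5 = 1.467500
θ = twist·z/height = -345°·1.25/5 = -86.2500° = -1.505346 rad
cos θ = 0.065403, sin θ = -0.997859 (intermediates below are computed at full precision and shown rounded to 5 d.p.)
v1: (-3,-0.5) → rotate → (-0.69514,2.96088) → ×s → (-1.02012,4.34508) → (-1.02,4.35)
v2: (5,-4) → rotate → (-3.66442,-5.25091) → ×s → (-5.37754,-7.70571) → (-5.38,-7.71)
v3: (3,4) → rotate → (4.18765,-2.73196) → ×s → (6.14537,-4.00916) → (6.15,-4.01)

Cross-section at z=1.25: (-1.02,4.35) (-5.38,-7.71) (6.15,-4.01)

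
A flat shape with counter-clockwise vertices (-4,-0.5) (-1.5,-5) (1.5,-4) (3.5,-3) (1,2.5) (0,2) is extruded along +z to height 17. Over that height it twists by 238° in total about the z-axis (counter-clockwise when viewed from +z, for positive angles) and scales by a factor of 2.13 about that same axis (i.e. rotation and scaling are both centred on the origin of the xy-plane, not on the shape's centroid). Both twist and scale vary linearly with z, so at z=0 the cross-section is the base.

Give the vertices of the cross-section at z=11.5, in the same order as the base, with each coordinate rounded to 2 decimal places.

t = z/height = 11.5/17 = 0.676471
s = 1 + (scale-1)·z/height = 1 + (2.13-1)·11.5/17 = 1.764412
θ = twist·z/height = 238°·11.5/17 = 161.0000° = 2.809980 rad
cos θ = -0.945519, sin θ = 0.325568 (intermediates below are computed at full precision and shown rounded to 5 d.p.)
v1: (-4,-0.5) → rotate → (3.94486,-0.82951) → ×s → (6.96035,-1.46360) → (6.96,-1.46)
v2: (-1.5,-5) → rotate → (3.04612,4.23924) → ×s → (5.37461,7.47977) → (5.37,7.48)
v3: (1.5,-4) → rotate → (-0.11601,4.27043) → ×s → (-0.20468,7.53479) → (-0.20,7.53)
v4: (3.5,-3) → rotate → (-2.33261,3.97604) → ×s → (-4.11569,7.01538) → (-4.12,7.02)
v5: (1,2.5) → rotate → (-1.75944,-2.03823) → ×s → (-3.10437,-3.59627) → (-3.10,-3.60)
v6: (0,2) → rotate → (-0.65114,-1.89104) → ×s → (-1.14887,-3.33657) → (-1.15,-3.34)

Cross-section at z=11.5: (6.96,-1.46) (5.37,7.48) (-0.20,7.53) (-4.12,7.02) (-3.10,-3.60) (-1.15,-3.34)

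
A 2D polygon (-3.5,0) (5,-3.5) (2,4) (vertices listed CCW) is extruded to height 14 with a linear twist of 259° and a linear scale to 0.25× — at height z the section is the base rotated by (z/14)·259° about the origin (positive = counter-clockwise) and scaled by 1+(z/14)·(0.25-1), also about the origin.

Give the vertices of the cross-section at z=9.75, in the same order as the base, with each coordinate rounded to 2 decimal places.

Cross-section at z=9.75: (1.67,0.01) (-2.40,1.66) (-0.94,-1.92)

t = z/height = 9.75/14 = 0.696429
s = 1 + (scale-1)·z/height = 1 + (0.25-1)·9.75/14 = 0.477679
θ = twist·z/height = 259°·9.75/14 = 180.3750° = 3.148138 rad
cos θ = -0.999979, sin θ = -0.006545 (intermediates below are computed at full precision and shown rounded to 5 d.p.)
v1: (-3.5,0) → rotate → (3.49993,0.02291) → ×s → (1.67184,0.01094) → (1.67,0.01)
v2: (5,-3.5) → rotate → (-5.02280,3.46720) → ×s → (-2.39928,1.65621) → (-2.40,1.66)
v3: (2,4) → rotate → (-1.97378,-4.01300) → ×s → (-0.94283,-1.91693) → (-0.94,-1.92)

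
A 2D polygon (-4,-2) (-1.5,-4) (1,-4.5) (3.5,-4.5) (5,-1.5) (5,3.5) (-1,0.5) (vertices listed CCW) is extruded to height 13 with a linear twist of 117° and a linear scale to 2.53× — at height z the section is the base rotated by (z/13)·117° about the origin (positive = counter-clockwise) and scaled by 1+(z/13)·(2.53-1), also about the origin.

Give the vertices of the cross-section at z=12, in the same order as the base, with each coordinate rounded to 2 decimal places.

Cross-section at z=12: (7.57,-7.69) (10.30,-0.46) (9.58,5.65) (7.72,11.38) (-0.29,12.59) (-11.76,8.86) (-0.40,-2.67)

t = z/height = 12/13 = 0.923077
s = 1 + (scale-1)·z/height = 1 + (2.53-1)·12/13 = 2.412308
θ = twist·z/height = 117°·12/13 = 108.0000° = 1.884956 rad
cos θ = -0.309017, sin θ = 0.951057 (intermediates below are computed at full precision and shown rounded to 5 d.p.)
v1: (-4,-2) → rotate → (3.13818,-3.18619) → ×s → (7.57026,-7.68608) → (7.57,-7.69)
v2: (-1.5,-4) → rotate → (4.26775,-0.19052) → ×s → (10.29513,-0.45959) → (10.30,-0.46)
v3: (1,-4.5) → rotate → (3.97074,2.34163) → ×s → (9.57864,5.64874) → (9.58,5.65)
v4: (3.5,-4.5) → rotate → (3.19819,4.71927) → ×s → (7.71503,11.38434) → (7.72,11.38)
v5: (5,-1.5) → rotate → (-0.11850,5.21881) → ×s → (-0.28586,12.58937) → (-0.29,12.59)
v6: (5,3.5) → rotate → (-4.87378,3.67372) → ×s → (-11.75706,8.86215) → (-11.76,8.86)
v7: (-1,0.5) → rotate → (-0.16651,-1.10557) → ×s → (-0.40168,-2.66696) → (-0.40,-2.67)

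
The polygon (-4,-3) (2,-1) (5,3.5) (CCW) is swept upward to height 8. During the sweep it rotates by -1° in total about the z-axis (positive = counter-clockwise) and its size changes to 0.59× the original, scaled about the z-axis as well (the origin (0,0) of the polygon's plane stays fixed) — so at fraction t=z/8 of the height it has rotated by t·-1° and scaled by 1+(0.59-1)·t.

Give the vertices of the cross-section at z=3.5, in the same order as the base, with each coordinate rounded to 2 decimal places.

Cross-section at z=3.5: (-3.30,-2.44) (1.63,-0.83) (4.12,2.84)

t = z/height = 3.5/8 = 0.4375
s = 1 + (scale-1)·z/height = 1 + (0.59-1)·3.5/8 = 0.820625
θ = twist·z/height = -1°·3.5/8 = -0.4375° = -0.007636 rad
cos θ = 0.999971, sin θ = -0.007636 (intermediates below are computed at full precision and shown rounded to 5 d.p.)
v1: (-4,-3) → rotate → (-4.02279,-2.96937) → ×s → (-3.30120,-2.43674) → (-3.30,-2.44)
v2: (2,-1) → rotate → (1.99231,-1.01524) → ×s → (1.63494,-0.83313) → (1.63,-0.83)
v3: (5,3.5) → rotate → (5.02658,3.46172) → ×s → (4.12494,2.84077) → (4.12,2.84)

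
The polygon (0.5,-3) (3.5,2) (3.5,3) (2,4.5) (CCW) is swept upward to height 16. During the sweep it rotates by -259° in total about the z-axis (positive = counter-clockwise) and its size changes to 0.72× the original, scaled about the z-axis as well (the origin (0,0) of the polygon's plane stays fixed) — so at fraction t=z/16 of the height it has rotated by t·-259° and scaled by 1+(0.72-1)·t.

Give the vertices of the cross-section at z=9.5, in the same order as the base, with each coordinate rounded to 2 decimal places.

t = z/height = 9.5/16 = 0.59375
s = 1 + (scale-1)·z/height = 1 + (0.72-1)·9.5/16 = 0.833750
θ = twist·z/height = -259°·9.5/16 = -153.7813° = -2.683989 rad
cos θ = -0.897114, sin θ = -0.441799 (intermediates below are computed at full precision and shown rounded to 5 d.p.)
v1: (0.5,-3) → rotate → (-1.77396,2.47044) → ×s → (-1.47904,2.05973) → (-1.48,2.06)
v2: (3.5,2) → rotate → (-2.25630,-3.34053) → ×s → (-1.88119,-2.78516) → (-1.88,-2.79)
v3: (3.5,3) → rotate → (-1.81450,-4.23764) → ×s → (-1.51284,-3.53313) → (-1.51,-3.53)
v4: (2,4.5) → rotate → (0.19387,-4.92061) → ×s → (0.16164,-4.10256) → (0.16,-4.10)

Cross-section at z=9.5: (-1.48,2.06) (-1.88,-2.79) (-1.51,-3.53) (0.16,-4.10)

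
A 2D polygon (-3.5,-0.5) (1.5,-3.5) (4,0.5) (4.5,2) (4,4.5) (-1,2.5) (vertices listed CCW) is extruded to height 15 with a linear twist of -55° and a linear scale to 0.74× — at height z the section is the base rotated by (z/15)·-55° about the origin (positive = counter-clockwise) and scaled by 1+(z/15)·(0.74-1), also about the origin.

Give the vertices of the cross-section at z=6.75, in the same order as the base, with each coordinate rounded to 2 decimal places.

t = z/height = 6.75/15 = 0.45
s = 1 + (scale-1)·z/height = 1 + (0.74-1)·6.75/15 = 0.883000
θ = twist·z/height = -55°·6.75/15 = -24.7500° = -0.431969 rad
cos θ = 0.908143, sin θ = -0.418660 (intermediates below are computed at full precision and shown rounded to 5 d.p.)
v1: (-3.5,-0.5) → rotate → (-3.38783,1.01124) → ×s → (-2.99145,0.89292) → (-2.99,0.89)
v2: (1.5,-3.5) → rotate → (-0.10309,-3.80649) → ×s → (-0.09103,-3.36113) → (-0.09,-3.36)
v3: (4,0.5) → rotate → (3.84190,-1.22057) → ×s → (3.39240,-1.07776) → (3.39,-1.08)
v4: (4.5,2) → rotate → (4.92396,-0.06768) → ×s → (4.34786,-0.05976) → (4.35,-0.06)
v5: (4,4.5) → rotate → (5.51654,2.41201) → ×s → (4.87111,2.12980) → (4.87,2.13)
v6: (-1,2.5) → rotate → (0.13851,2.68902) → ×s → (0.12230,2.37440) → (0.12,2.37)

Cross-section at z=6.75: (-2.99,0.89) (-0.09,-3.36) (3.39,-1.08) (4.35,-0.06) (4.87,2.13) (0.12,2.37)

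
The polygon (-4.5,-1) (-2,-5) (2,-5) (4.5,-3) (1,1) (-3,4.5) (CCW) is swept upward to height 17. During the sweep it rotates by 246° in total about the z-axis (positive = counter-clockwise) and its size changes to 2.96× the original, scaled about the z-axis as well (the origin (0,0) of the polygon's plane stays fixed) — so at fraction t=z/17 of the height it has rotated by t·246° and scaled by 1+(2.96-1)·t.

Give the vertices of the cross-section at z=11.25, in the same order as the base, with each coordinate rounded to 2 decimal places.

t = z/height = 11.25/17 = 0.661765
s = 1 + (scale-1)·z/height = 1 + (2.96-1)·11.25/17 = 2.297059
θ = twist·z/height = 246°·11.25/17 = 162.7941° = 2.841293 rad
cos θ = -0.955248, sin θ = 0.295806 (intermediates below are computed at full precision and shown rounded to 5 d.p.)
v1: (-4.5,-1) → rotate → (4.59442,-0.37588) → ×s → (10.55366,-0.86342) → (10.55,-0.86)
v2: (-2,-5) → rotate → (3.38953,4.18463) → ×s → (7.78594,9.61234) → (7.79,9.61)
v3: (2,-5) → rotate → (-0.43147,5.36785) → ×s → (-0.99110,12.33027) → (-0.99,12.33)
v4: (4.5,-3) → rotate → (-3.41120,4.19687) → ×s → (-7.83572,9.64046) → (-7.84,9.64)
v5: (1,1) → rotate → (-1.25105,-0.65944) → ×s → (-2.87374,-1.51478) → (-2.87,-1.51)
v6: (-3,4.5) → rotate → (1.53462,-5.18603) → ×s → (3.52510,-11.91263) → (3.53,-11.91)

Cross-section at z=11.25: (10.55,-0.86) (7.79,9.61) (-0.99,12.33) (-7.84,9.64) (-2.87,-1.51) (3.53,-11.91)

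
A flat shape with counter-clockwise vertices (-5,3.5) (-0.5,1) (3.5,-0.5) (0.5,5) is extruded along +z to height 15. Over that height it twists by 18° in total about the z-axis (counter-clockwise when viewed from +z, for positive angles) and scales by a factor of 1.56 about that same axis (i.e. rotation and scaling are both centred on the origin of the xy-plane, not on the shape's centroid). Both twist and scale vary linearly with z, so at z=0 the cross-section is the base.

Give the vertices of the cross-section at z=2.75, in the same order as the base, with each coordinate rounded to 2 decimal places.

t = z/height = 2.75/15 = 0.183333
s = 1 + (scale-1)·z/height = 1 + (1.56-1)·2.75/15 = 1.102667
θ = twist·z/height = 18°·2.75/15 = 3.3000° = 0.057596 rad
cos θ = 0.998342, sin θ = 0.057564 (intermediates below are computed at full precision and shown rounded to 5 d.p.)
v1: (-5,3.5) → rotate → (-5.19318,3.20638) → ×s → (-5.72635,3.53556) → (-5.73,3.54)
v2: (-0.5,1) → rotate → (-0.55673,0.96956) → ×s → (-0.61389,1.06910) → (-0.61,1.07)
v3: (3.5,-0.5) → rotate → (3.52298,-0.29770) → ×s → (3.88467,-0.32826) → (3.88,-0.33)
v4: (0.5,5) → rotate → (0.21135,5.02049) → ×s → (0.23305,5.53593) → (0.23,5.54)

Cross-section at z=2.75: (-5.73,3.54) (-0.61,1.07) (3.88,-0.33) (0.23,5.54)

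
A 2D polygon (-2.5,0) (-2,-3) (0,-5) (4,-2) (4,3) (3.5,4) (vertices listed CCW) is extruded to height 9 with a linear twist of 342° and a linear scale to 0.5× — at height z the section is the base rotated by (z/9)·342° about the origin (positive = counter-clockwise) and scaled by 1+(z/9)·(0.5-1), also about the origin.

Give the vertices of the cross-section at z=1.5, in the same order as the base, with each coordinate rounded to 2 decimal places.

Cross-section at z=1.5: (-1.25,-1.92) (1.31,-3.04) (3.84,-2.50) (3.53,2.08) (-0.31,4.57) (-1.33,4.69)

t = z/height = 1.5/9 = 0.166667
s = 1 + (scale-1)·z/height = 1 + (0.5-1)·1.5/9 = 0.916667
θ = twist·z/height = 342°·1.5/9 = 57.0000° = 0.994838 rad
cos θ = 0.544639, sin θ = 0.838671 (intermediates below are computed at full precision and shown rounded to 5 d.p.)
v1: (-2.5,0) → rotate → (-1.36160,-2.09668) → ×s → (-1.24813,-1.92195) → (-1.25,-1.92)
v2: (-2,-3) → rotate → (1.42673,-3.31126) → ×s → (1.30784,-3.03532) → (1.31,-3.04)
v3: (0,-5) → rotate → (4.19335,-2.72320) → ×s → (3.84391,-2.49626) → (3.84,-2.50)
v4: (4,-2) → rotate → (3.85590,2.26540) → ×s → (3.53457,2.07662) → (3.53,2.08)
v5: (4,3) → rotate → (-0.33746,4.98860) → ×s → (-0.30933,4.57288) → (-0.31,4.57)
v6: (3.5,4) → rotate → (-1.44845,5.11390) → ×s → (-1.32774,4.68774) → (-1.33,4.69)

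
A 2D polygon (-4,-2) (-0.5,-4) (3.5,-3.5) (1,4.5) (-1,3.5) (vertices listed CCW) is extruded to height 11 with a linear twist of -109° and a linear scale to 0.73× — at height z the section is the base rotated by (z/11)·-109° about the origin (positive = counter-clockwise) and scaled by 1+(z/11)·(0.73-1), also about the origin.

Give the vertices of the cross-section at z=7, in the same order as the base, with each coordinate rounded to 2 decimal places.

t = z/height = 7/11 = 0.636364
s = 1 + (scale-1)·z/height = 1 + (0.73-1)·7/11 = 0.828182
θ = twist·z/height = -109°·7/11 = -69.3636° = -1.210624 rad
cos θ = 0.352436, sin θ = -0.935836 (intermediates below are computed at full precision and shown rounded to 5 d.p.)
v1: (-4,-2) → rotate → (-3.28141,3.03847) → ×s → (-2.71761,2.51641) → (-2.72,2.52)
v2: (-0.5,-4) → rotate → (-3.91956,-0.94182) → ×s → (-3.24611,-0.78000) → (-3.25,-0.78)
v3: (3.5,-3.5) → rotate → (-2.04190,-4.50895) → ×s → (-1.69107,-3.73423) → (-1.69,-3.73)
v4: (1,4.5) → rotate → (4.56370,0.65012) → ×s → (3.77957,0.53842) → (3.78,0.54)
v5: (-1,3.5) → rotate → (2.92299,2.16936) → ×s → (2.42077,1.79663) → (2.42,1.80)

Cross-section at z=7: (-2.72,2.52) (-3.25,-0.78) (-1.69,-3.73) (3.78,0.54) (2.42,1.80)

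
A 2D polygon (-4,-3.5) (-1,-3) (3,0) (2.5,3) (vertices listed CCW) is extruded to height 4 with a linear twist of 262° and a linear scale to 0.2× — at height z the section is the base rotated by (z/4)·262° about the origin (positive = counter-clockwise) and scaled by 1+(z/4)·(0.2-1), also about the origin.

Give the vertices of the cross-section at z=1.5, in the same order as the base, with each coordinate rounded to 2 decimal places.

t = z/height = 1.5/4 = 0.375
s = 1 + (scale-1)·z/height = 1 + (0.2-1)·1.5/4 = 0.700000
θ = twist·z/height = 262°·1.5/4 = 98.2500° = 1.714786 rad
cos θ = -0.143493, sin θ = 0.989651 (intermediates below are computed at full precision and shown rounded to 5 d.p.)
v1: (-4,-3.5) → rotate → (4.03775,-3.45638) → ×s → (2.82643,-2.41947) → (2.83,-2.42)
v2: (-1,-3) → rotate → (3.11245,-0.55917) → ×s → (2.17871,-0.39142) → (2.18,-0.39)
v3: (3,0) → rotate → (-0.43048,2.96895) → ×s → (-0.30133,2.07827) → (-0.30,2.08)
v4: (2.5,3) → rotate → (-3.32769,2.04365) → ×s → (-2.32938,1.43056) → (-2.33,1.43)

Cross-section at z=1.5: (2.83,-2.42) (2.18,-0.39) (-0.30,2.08) (-2.33,1.43)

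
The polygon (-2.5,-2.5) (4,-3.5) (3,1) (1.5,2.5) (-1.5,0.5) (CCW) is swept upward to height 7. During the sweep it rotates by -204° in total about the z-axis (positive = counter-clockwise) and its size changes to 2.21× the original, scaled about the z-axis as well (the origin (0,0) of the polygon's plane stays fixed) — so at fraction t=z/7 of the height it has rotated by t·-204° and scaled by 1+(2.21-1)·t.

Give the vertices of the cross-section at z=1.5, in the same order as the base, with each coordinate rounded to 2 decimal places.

Cross-section at z=1.5: (-4.45,-0.10) (0.59,-6.67) (3.60,-1.70) (3.54,0.97) (-0.93,1.76)

t = z/height = 1.5/7 = 0.214286
s = 1 + (scale-1)·z/height = 1 + (2.21-1)·1.5/7 = 1.259286
θ = twist·z/height = -204°·1.5/7 = -43.7143° = -0.762958 rad
cos θ = 0.722795, sin θ = -0.691063 (intermediates below are computed at full precision and shown rounded to 5 d.p.)
v1: (-2.5,-2.5) → rotate → (-3.53464,-0.07933) → ×s → (-4.45113,-0.09990) → (-4.45,-0.10)
v2: (4,-3.5) → rotate → (0.47246,-5.29403) → ×s → (0.59496,-6.66670) → (0.59,-6.67)
v3: (3,1) → rotate → (2.85945,-1.35039) → ×s → (3.60086,-1.70053) → (3.60,-1.70)
v4: (1.5,2.5) → rotate → (2.81185,0.77039) → ×s → (3.54092,0.97015) → (3.54,0.97)
v5: (-1.5,0.5) → rotate → (-0.73866,1.39799) → ×s → (-0.93019,1.76047) → (-0.93,1.76)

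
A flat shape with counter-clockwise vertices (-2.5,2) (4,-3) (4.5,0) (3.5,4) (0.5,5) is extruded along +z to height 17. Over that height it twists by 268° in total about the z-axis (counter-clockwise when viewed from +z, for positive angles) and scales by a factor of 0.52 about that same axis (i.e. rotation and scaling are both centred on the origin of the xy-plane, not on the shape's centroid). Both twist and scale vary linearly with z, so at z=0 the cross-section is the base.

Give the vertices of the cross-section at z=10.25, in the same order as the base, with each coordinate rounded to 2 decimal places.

t = z/height = 10.25/17 = 0.602941
s = 1 + (scale-1)·z/height = 1 + (0.52-1)·10.25/17 = 0.710588
θ = twist·z/height = 268°·10.25/17 = 161.5882° = 2.820247 rad
cos θ = -0.948811, sin θ = 0.315844 (intermediates below are computed at full precision and shown rounded to 5 d.p.)
v1: (-2.5,2) → rotate → (1.74034,-2.68723) → ×s → (1.23667,-1.90952) → (1.24,-1.91)
v2: (4,-3) → rotate → (-2.84771,4.10981) → ×s → (-2.02355,2.92038) → (-2.02,2.92)
v3: (4.5,0) → rotate → (-4.26965,1.42130) → ×s → (-3.03396,1.00996) → (-3.03,1.01)
v4: (3.5,4) → rotate → (-4.58421,-2.68979) → ×s → (-3.25749,-1.91133) → (-3.26,-1.91)
v5: (0.5,5) → rotate → (-2.05362,-4.58613) → ×s → (-1.45928,-3.25885) → (-1.46,-3.26)

Cross-section at z=10.25: (1.24,-1.91) (-2.02,2.92) (-3.03,1.01) (-3.26,-1.91) (-1.46,-3.26)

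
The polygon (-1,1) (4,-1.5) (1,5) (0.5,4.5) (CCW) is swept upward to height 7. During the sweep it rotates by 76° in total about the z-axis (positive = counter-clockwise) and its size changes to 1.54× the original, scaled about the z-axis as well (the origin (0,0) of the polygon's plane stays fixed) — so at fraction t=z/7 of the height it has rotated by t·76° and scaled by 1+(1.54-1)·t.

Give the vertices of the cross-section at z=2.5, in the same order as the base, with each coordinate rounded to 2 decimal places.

t = z/height = 2.5/7 = 0.357143
s = 1 + (scale-1)·z/height = 1 + (1.54-1)·2.5/7 = 1.192857
θ = twist·z/height = 76°·2.5/7 = 27.1429° = 0.473732 rad
cos θ = 0.889872, sin θ = 0.456211 (intermediates below are computed at full precision and shown rounded to 5 d.p.)
v1: (-1,1) → rotate → (-1.34608,0.43366) → ×s → (-1.60568,0.51730) → (-1.61,0.52)
v2: (4,-1.5) → rotate → (4.24380,0.49003) → ×s → (5.06225,0.58454) → (5.06,0.58)
v3: (1,5) → rotate → (-1.39118,4.90557) → ×s → (-1.65948,5.85164) → (-1.66,5.85)
v4: (0.5,4.5) → rotate → (-1.60801,4.23253) → ×s → (-1.91813,5.04880) → (-1.92,5.05)

Cross-section at z=2.5: (-1.61,0.52) (5.06,0.58) (-1.66,5.85) (-1.92,5.05)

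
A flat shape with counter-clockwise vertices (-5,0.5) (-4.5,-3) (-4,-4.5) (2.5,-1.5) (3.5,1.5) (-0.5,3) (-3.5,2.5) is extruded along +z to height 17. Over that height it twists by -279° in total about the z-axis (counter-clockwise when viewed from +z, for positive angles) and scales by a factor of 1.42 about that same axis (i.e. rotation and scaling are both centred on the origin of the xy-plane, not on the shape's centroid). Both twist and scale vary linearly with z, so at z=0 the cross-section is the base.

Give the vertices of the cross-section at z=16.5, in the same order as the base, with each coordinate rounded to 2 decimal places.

t = z/height = 16.5/17 = 0.970588
s = 1 + (scale-1)·z/height = 1 + (1.42-1)·16.5/17 = 1.407647
θ = twist·z/height = -279°·16.5/17 = -270.7941° = -4.726249 rad
cos θ = 0.013860, sin θ = 0.999904 (intermediates below are computed at full precision and shown rounded to 5 d.p.)
v1: (-5,0.5) → rotate → (-0.56925,-4.99259) → ×s → (-0.80130,-7.02780) → (-0.80,-7.03)
v2: (-4.5,-3) → rotate → (2.93734,-4.54115) → ×s → (4.13474,-6.39233) → (4.13,-6.39)
v3: (-4,-4.5) → rotate → (4.44413,-4.06198) → ×s → (6.25577,-5.71784) → (6.26,-5.72)
v4: (2.5,-1.5) → rotate → (1.53450,2.47897) → ×s → (2.16004,3.48952) → (2.16,3.49)
v5: (3.5,1.5) → rotate → (-1.45135,3.52045) → ×s → (-2.04299,4.95556) → (-2.04,4.96)
v6: (-0.5,3) → rotate → (-3.00664,-0.45837) → ×s → (-4.23229,-0.64523) → (-4.23,-0.65)
v7: (-3.5,2.5) → rotate → (-2.54827,-3.46502) → ×s → (-3.58706,-4.87752) → (-3.59,-4.88)

Cross-section at z=16.5: (-0.80,-7.03) (4.13,-6.39) (6.26,-5.72) (2.16,3.49) (-2.04,4.96) (-4.23,-0.65) (-3.59,-4.88)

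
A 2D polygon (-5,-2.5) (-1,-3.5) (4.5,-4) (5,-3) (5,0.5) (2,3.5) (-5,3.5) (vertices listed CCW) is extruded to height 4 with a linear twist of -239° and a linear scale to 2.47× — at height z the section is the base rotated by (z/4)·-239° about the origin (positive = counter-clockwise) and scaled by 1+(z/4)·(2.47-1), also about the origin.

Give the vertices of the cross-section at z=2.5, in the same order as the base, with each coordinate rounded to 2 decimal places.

Cross-section at z=2.5: (5.81,9.02) (-1.77,6.76) (-11.34,2.21) (-11.19,0.07) (-7.77,-5.71) (0.12,-7.73) (11.68,-0.89)

t = z/height = 2.5/4 = 0.625
s = 1 + (scale-1)·z/height = 1 + (2.47-1)·2.5/4 = 1.918750
θ = twist·z/height = -239°·2.5/4 = -149.3750° = -2.607086 rad
cos θ = -0.860520, sin θ = -0.509417 (intermediates below are computed at full precision and shown rounded to 5 d.p.)
v1: (-5,-2.5) → rotate → (3.02906,4.69838) → ×s → (5.81200,9.01502) → (5.81,9.02)
v2: (-1,-3.5) → rotate → (-0.92244,3.52124) → ×s → (-1.76993,6.75637) → (-1.77,6.76)
v3: (4.5,-4) → rotate → (-5.91001,1.14970) → ×s → (-11.33983,2.20599) → (-11.34,2.21)
v4: (5,-3) → rotate → (-5.83085,0.03447) → ×s → (-11.18794,0.06615) → (-11.19,0.07)
v5: (5,0.5) → rotate → (-4.04789,-2.97734) → ×s → (-7.76689,-5.71278) → (-7.77,-5.71)
v6: (2,3.5) → rotate → (0.06192,-4.03065) → ×s → (0.11881,-7.73382) → (0.12,-7.73)
v7: (-5,3.5) → rotate → (6.08556,-0.46473) → ×s → (11.67667,-0.89171) → (11.68,-0.89)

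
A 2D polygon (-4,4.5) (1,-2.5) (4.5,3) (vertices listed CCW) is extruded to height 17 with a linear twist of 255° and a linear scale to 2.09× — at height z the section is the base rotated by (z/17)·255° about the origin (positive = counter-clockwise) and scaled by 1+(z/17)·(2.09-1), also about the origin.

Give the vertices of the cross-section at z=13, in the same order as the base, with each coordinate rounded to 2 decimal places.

Cross-section at z=13: (9.22,-6.07) (-2.96,3.95) (-6.55,-7.45)

t = z/height = 13/17 = 0.764706
s = 1 + (scale-1)·z/height = 1 + (2.09-1)·13/17 = 1.833529
θ = twist·z/height = 255°·13/17 = 195.0000° = 3.403392 rad
cos θ = -0.965926, sin θ = -0.258819 (intermediates below are computed at full precision and shown rounded to 5 d.p.)
v1: (-4,4.5) → rotate → (5.02839,-3.31139) → ×s → (9.21970,-6.07153) → (9.22,-6.07)
v2: (1,-2.5) → rotate → (-1.61297,2.15600) → ×s → (-2.95743,3.95308) → (-2.96,3.95)
v3: (4.5,3) → rotate → (-3.57021,-4.06246) → ×s → (-6.54608,-7.44865) → (-6.55,-7.45)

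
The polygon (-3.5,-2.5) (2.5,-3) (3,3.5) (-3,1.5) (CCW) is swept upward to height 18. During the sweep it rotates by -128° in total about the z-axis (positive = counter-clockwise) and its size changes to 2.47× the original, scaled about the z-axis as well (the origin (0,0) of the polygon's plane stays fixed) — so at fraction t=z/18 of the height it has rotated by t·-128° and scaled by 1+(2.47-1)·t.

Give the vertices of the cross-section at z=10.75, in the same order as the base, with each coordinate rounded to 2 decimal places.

Cross-section at z=10.75: (-6.10,5.29) (-4.38,-5.88) (7.71,-3.94) (1.42,6.14)

t = z/height = 10.75/18 = 0.597222
s = 1 + (scale-1)·z/height = 1 + (2.47-1)·10.75/18 = 1.877917
θ = twist·z/height = -128°·10.75/18 = -76.4444° = -1.334207 rad
cos θ = 0.234388, sin θ = -0.972143 (intermediates below are computed at full precision and shown rounded to 5 d.p.)
v1: (-3.5,-2.5) → rotate → (-3.25072,2.81653) → ×s → (-6.10457,5.28921) → (-6.10,5.29)
v2: (2.5,-3) → rotate → (-2.33046,-3.13352) → ×s → (-4.37641,-5.88449) → (-4.38,-5.88)
v3: (3,3.5) → rotate → (4.10567,-2.09607) → ×s → (7.71010,-3.93625) → (7.71,-3.94)
v4: (-3,1.5) → rotate → (0.75505,3.26801) → ×s → (1.41792,6.13705) → (1.42,6.14)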